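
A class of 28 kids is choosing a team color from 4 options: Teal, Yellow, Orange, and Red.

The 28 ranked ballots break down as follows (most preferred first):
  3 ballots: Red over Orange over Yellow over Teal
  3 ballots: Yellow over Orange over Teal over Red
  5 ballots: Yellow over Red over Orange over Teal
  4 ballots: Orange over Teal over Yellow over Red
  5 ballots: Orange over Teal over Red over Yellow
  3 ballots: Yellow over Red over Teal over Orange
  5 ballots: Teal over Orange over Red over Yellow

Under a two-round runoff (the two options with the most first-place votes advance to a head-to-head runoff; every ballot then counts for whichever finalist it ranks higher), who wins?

Orange

Round 1 first-place votes: Teal 5, Yellow 11, Orange 9, Red 3. Yellow and Orange advance.
Runoff: Yellow is ranked above Orange on 11 ballots, Orange above Yellow on 17.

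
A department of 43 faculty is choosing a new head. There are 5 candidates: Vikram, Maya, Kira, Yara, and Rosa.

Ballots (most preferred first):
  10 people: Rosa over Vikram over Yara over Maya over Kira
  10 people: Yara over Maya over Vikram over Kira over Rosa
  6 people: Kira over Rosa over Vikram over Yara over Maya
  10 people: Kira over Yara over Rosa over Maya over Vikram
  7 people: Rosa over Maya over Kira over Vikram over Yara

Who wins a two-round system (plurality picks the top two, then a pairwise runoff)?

Round 1 first-place votes: Vikram 0, Maya 0, Kira 16, Yara 10, Rosa 17. Rosa and Kira advance.
Runoff: Rosa is ranked above Kira on 17 ballots, Kira above Rosa on 26.

Kira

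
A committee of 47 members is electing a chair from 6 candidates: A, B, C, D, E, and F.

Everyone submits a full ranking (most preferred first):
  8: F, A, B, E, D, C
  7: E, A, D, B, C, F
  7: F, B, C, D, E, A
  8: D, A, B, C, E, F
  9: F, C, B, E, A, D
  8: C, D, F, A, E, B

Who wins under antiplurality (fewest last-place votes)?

E

Last-place votes: A 7, B 8, C 8, D 9, E 0, F 15.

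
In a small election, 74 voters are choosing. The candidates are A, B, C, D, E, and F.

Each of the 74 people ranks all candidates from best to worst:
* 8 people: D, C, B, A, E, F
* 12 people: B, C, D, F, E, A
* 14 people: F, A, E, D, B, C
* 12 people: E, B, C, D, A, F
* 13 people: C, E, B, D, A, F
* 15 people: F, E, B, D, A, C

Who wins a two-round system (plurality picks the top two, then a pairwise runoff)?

Round 1 first-place votes: A 0, B 12, C 13, D 8, E 12, F 29. F and C advance.
Runoff: F is ranked above C on 29 ballots, C above F on 45.

C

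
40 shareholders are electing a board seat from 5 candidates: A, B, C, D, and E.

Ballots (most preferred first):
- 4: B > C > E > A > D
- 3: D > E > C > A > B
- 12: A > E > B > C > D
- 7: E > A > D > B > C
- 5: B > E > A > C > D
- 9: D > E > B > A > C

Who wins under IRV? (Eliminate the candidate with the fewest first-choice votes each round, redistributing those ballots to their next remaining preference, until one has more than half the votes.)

A

Round 1: A 12, B 9, C 0, D 12, E 7. C eliminated.
Round 2: A 12, B 9, D 12, E 7. E eliminated.
Round 3: A 19, B 9, D 12. B eliminated.
Round 4: A 28, D 12. A has a majority (≥21).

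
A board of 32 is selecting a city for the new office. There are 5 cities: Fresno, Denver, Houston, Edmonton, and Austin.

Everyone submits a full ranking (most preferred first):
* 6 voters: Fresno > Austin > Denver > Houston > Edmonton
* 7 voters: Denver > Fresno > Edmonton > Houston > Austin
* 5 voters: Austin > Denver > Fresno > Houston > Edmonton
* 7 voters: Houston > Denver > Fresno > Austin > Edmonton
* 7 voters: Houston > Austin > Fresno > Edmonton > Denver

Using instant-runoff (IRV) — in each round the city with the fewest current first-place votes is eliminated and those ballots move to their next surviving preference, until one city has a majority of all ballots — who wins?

Denver

Round 1: Fresno 6, Denver 7, Houston 14, Edmonton 0, Austin 5. Edmonton eliminated.
Round 2: Fresno 6, Denver 7, Houston 14, Austin 5. Austin eliminated.
Round 3: Fresno 6, Denver 12, Houston 14. Fresno eliminated.
Round 4: Denver 18, Houston 14. Denver has a majority (≥17).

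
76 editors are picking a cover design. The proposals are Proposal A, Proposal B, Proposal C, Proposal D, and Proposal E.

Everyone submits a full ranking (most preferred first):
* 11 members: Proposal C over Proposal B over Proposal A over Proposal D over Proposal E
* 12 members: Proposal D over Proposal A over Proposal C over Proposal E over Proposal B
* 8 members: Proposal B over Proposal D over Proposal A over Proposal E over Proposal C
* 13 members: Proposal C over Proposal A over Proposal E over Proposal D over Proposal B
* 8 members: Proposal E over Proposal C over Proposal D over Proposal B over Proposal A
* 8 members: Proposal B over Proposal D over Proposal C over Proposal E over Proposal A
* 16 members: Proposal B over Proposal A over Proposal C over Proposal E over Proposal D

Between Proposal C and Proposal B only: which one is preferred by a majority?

Proposal C is ranked above Proposal B on 44 ballots; Proposal B above Proposal C on 32.

Proposal C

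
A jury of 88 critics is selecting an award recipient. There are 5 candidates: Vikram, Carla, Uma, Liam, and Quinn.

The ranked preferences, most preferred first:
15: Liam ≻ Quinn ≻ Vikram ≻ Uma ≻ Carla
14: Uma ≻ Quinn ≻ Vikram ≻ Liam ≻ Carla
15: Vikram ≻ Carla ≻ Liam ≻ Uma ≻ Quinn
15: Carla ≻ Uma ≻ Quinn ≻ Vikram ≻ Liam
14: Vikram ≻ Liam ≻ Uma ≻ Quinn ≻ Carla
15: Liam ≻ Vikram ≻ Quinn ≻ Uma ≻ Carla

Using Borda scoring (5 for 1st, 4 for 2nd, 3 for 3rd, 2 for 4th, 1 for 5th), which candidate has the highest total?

Vikram: 15×3 + 14×3 + 15×5 + 15×2 + 14×5 + 15×4 = 322
Carla: 15×1 + 14×1 + 15×4 + 15×5 + 14×1 + 15×1 = 193
Uma: 15×2 + 14×5 + 15×2 + 15×4 + 14×3 + 15×2 = 262
Liam: 15×5 + 14×2 + 15×3 + 15×1 + 14×4 + 15×5 = 294
Quinn: 15×4 + 14×4 + 15×1 + 15×3 + 14×2 + 15×3 = 249

Vikram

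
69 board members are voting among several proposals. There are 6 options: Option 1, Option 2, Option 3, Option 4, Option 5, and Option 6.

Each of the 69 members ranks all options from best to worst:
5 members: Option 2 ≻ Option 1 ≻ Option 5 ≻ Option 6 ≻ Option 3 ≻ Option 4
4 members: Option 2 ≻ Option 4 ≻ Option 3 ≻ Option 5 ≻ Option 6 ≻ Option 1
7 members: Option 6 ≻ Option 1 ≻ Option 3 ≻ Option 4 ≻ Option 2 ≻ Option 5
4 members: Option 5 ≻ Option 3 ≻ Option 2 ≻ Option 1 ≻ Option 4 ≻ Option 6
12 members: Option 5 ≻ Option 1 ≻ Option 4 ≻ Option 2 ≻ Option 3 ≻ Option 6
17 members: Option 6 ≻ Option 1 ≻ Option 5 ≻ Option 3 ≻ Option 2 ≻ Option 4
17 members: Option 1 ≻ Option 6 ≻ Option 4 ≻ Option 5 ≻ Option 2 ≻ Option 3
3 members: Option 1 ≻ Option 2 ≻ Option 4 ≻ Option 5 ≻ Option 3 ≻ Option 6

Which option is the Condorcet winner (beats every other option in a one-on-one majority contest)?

Option 1

Option 1 vs Option 2: 56–13
Option 1 vs Option 3: 61–8
Option 1 vs Option 4: 65–4
Option 1 vs Option 5: 49–20
Option 1 vs Option 6: 41–28
Option 1 beats every other option.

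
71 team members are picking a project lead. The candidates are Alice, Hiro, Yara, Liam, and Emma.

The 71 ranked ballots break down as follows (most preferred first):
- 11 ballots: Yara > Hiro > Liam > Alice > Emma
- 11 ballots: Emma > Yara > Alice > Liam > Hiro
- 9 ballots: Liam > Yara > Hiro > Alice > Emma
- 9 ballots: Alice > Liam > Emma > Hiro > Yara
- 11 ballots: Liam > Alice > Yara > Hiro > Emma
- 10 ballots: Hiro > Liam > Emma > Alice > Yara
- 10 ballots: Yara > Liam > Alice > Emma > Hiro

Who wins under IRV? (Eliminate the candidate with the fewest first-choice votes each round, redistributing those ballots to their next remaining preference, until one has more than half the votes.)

Liam

Round 1: Alice 9, Hiro 10, Yara 21, Liam 20, Emma 11. Alice eliminated.
Round 2: Hiro 10, Yara 21, Liam 29, Emma 11. Hiro eliminated.
Round 3: Yara 21, Liam 39, Emma 11. Liam has a majority (≥36).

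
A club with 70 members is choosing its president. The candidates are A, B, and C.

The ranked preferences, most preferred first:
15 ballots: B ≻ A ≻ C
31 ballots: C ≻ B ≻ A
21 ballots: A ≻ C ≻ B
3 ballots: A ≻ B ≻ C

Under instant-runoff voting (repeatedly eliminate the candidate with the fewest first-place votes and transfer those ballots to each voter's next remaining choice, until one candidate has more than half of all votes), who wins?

Round 1: A 24, B 15, C 31. B eliminated.
Round 2: A 39, C 31. A has a majority (≥36).

A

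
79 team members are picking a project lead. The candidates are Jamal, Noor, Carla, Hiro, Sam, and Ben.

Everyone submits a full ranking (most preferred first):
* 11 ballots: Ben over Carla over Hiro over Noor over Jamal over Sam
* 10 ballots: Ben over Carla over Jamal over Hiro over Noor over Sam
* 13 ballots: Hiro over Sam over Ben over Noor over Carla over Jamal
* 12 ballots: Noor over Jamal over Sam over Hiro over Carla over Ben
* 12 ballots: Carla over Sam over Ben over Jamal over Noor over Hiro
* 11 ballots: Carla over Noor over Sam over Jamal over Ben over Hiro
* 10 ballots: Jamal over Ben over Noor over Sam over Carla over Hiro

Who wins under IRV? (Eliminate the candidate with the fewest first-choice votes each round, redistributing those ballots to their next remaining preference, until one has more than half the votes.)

Ben

Round 1: Jamal 10, Noor 12, Carla 23, Hiro 13, Sam 0, Ben 21. Sam eliminated.
Round 2: Jamal 10, Noor 12, Carla 23, Hiro 13, Ben 21. Jamal eliminated.
Round 3: Noor 12, Carla 23, Hiro 13, Ben 31. Noor eliminated.
Round 4: Carla 23, Hiro 25, Ben 31. Carla eliminated.
Round 5: Hiro 25, Ben 54. Ben has a majority (≥40).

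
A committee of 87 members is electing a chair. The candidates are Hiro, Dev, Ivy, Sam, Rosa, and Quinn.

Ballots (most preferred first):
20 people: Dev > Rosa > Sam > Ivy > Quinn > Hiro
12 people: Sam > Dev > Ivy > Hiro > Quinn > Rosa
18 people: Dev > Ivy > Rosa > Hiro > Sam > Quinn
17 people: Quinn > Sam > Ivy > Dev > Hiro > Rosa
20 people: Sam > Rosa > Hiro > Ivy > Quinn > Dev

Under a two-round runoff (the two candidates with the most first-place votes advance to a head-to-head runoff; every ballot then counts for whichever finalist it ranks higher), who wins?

Round 1 first-place votes: Hiro 0, Dev 38, Ivy 0, Sam 32, Rosa 0, Quinn 17. Dev and Sam advance.
Runoff: Dev is ranked above Sam on 38 ballots, Sam above Dev on 49.

Sam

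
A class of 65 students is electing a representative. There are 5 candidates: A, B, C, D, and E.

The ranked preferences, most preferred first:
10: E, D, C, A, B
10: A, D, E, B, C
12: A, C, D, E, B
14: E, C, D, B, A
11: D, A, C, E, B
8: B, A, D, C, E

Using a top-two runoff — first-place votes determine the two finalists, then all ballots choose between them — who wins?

A

Round 1 first-place votes: A 22, B 8, C 0, D 11, E 24. E and A advance.
Runoff: E is ranked above A on 24 ballots, A above E on 41.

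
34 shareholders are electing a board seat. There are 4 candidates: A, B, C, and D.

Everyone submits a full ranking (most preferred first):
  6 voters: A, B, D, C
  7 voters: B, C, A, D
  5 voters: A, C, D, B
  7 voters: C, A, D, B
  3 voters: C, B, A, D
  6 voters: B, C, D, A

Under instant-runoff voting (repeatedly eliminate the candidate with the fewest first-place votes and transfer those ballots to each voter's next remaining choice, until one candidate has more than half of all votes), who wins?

A

Round 1: A 11, B 13, C 10, D 0. D eliminated.
Round 2: A 11, B 13, C 10. C eliminated.
Round 3: A 18, B 16. A has a majority (≥18).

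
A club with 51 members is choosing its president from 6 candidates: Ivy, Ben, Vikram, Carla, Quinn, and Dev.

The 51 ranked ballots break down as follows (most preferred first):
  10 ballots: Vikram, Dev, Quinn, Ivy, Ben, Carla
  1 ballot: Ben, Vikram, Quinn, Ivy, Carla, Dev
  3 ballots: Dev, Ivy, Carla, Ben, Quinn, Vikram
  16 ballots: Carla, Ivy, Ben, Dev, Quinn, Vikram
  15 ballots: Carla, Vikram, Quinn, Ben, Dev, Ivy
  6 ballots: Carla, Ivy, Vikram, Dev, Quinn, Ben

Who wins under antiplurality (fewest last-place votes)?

Quinn

Last-place votes: Ivy 15, Ben 6, Vikram 19, Carla 10, Quinn 0, Dev 1.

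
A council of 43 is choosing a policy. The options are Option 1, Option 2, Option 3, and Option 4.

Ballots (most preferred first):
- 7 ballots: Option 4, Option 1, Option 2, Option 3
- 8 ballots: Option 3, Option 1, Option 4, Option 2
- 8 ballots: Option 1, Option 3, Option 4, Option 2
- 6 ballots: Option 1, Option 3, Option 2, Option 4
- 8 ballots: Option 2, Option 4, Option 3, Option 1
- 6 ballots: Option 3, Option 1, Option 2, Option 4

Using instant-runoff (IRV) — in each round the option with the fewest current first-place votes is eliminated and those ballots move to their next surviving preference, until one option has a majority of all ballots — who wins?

Option 3

Round 1: Option 1 14, Option 2 8, Option 3 14, Option 4 7. Option 4 eliminated.
Round 2: Option 1 21, Option 2 8, Option 3 14. Option 2 eliminated.
Round 3: Option 1 21, Option 3 22. Option 3 has a majority (≥22).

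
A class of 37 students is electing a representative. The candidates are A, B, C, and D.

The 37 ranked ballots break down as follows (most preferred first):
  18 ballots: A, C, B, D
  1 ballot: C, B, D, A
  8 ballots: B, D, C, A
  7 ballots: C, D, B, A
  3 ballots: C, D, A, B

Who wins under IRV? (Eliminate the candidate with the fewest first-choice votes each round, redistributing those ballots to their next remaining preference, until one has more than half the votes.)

Round 1: A 18, B 8, C 11, D 0. D eliminated.
Round 2: A 18, B 8, C 11. B eliminated.
Round 3: A 18, C 19. C has a majority (≥19).

C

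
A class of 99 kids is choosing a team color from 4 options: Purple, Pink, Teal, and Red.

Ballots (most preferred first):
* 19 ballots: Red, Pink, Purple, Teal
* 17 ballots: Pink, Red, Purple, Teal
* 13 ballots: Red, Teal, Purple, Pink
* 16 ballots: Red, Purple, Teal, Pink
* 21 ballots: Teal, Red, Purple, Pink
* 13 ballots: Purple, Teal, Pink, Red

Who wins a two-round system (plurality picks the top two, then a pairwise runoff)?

Red

Round 1 first-place votes: Purple 13, Pink 17, Teal 21, Red 48. Red and Teal advance.
Runoff: Red is ranked above Teal on 65 ballots, Teal above Red on 34.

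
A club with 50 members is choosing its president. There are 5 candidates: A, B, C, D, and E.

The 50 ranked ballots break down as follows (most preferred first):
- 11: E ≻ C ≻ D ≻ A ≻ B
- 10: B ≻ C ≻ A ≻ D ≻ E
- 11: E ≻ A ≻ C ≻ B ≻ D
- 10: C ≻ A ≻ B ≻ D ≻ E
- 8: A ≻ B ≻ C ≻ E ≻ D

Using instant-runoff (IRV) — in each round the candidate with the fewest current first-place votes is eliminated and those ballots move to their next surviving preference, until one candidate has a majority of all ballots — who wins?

Round 1: A 8, B 10, C 10, D 0, E 22. D eliminated.
Round 2: A 8, B 10, C 10, E 22. A eliminated.
Round 3: B 18, C 10, E 22. C eliminated.
Round 4: B 28, E 22. B has a majority (≥26).

B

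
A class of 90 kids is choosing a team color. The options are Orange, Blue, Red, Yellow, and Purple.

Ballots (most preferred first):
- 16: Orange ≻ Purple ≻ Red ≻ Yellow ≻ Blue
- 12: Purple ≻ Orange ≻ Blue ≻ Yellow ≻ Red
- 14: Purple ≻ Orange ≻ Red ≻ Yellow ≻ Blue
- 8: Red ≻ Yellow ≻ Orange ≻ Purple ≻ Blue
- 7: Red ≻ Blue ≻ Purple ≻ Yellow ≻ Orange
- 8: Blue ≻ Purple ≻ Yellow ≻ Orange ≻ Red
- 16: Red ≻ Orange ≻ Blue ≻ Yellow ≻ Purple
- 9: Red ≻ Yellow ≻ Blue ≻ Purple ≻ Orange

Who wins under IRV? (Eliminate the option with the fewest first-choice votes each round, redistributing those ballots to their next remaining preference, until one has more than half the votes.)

Round 1: Orange 16, Blue 8, Red 40, Yellow 0, Purple 26. Yellow eliminated.
Round 2: Orange 16, Blue 8, Red 40, Purple 26. Blue eliminated.
Round 3: Orange 16, Red 40, Purple 34. Orange eliminated.
Round 4: Red 40, Purple 50. Purple has a majority (≥46).

Purple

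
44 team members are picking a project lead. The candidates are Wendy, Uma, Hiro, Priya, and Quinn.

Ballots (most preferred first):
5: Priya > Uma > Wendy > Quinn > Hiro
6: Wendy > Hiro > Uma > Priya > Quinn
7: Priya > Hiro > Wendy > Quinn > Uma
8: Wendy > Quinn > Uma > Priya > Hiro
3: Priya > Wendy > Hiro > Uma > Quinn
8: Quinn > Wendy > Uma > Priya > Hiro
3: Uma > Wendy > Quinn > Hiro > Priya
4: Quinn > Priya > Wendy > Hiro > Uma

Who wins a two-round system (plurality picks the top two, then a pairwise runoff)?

Round 1 first-place votes: Wendy 14, Uma 3, Hiro 0, Priya 15, Quinn 12. Priya and Wendy advance.
Runoff: Priya is ranked above Wendy on 19 ballots, Wendy above Priya on 25.

Wendy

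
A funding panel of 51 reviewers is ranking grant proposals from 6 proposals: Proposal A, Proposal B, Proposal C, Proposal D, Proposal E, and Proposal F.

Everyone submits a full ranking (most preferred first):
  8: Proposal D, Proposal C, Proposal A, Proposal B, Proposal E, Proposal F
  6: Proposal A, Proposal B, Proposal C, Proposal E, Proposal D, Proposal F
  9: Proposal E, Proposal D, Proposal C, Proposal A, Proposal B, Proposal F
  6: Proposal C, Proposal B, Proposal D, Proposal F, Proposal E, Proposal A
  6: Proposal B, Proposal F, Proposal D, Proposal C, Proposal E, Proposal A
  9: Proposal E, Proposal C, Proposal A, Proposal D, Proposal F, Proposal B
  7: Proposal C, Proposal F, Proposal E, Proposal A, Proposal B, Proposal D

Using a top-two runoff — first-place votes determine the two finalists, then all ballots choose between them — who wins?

Proposal C

Round 1 first-place votes: Proposal A 6, Proposal B 6, Proposal C 13, Proposal D 8, Proposal E 18, Proposal F 0. Proposal E and Proposal C advance.
Runoff: Proposal E is ranked above Proposal C on 18 ballots, Proposal C above Proposal E on 33.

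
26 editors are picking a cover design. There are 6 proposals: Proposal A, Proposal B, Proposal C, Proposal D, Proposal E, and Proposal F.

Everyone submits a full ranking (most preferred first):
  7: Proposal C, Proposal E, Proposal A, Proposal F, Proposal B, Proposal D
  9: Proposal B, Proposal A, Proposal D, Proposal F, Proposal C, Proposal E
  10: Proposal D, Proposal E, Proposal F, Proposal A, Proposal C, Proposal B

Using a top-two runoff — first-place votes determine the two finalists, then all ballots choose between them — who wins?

Proposal B

Round 1 first-place votes: Proposal A 0, Proposal B 9, Proposal C 7, Proposal D 10, Proposal E 0, Proposal F 0. Proposal D and Proposal B advance.
Runoff: Proposal D is ranked above Proposal B on 10 ballots, Proposal B above Proposal D on 16.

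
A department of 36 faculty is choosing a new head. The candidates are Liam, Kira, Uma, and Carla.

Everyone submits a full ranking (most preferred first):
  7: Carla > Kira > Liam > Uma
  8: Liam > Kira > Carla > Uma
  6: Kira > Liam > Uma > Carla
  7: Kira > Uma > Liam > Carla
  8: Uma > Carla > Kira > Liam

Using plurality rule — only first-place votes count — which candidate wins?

Kira

First-place votes: Liam 8, Kira 13, Uma 8, Carla 7.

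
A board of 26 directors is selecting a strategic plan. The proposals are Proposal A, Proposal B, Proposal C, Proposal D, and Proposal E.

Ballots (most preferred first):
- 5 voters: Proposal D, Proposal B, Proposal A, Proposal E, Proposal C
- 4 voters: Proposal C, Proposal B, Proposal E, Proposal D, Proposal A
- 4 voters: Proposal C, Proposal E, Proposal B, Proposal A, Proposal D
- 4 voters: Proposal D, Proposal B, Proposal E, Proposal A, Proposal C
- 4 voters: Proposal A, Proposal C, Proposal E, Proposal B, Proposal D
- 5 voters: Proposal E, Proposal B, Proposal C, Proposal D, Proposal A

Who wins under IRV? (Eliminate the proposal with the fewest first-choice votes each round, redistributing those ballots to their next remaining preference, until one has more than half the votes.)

Round 1: Proposal A 4, Proposal B 0, Proposal C 8, Proposal D 9, Proposal E 5. Proposal B eliminated.
Round 2: Proposal A 4, Proposal C 8, Proposal D 9, Proposal E 5. Proposal A eliminated.
Round 3: Proposal C 12, Proposal D 9, Proposal E 5. Proposal E eliminated.
Round 4: Proposal C 17, Proposal D 9. Proposal C has a majority (≥14).

Proposal C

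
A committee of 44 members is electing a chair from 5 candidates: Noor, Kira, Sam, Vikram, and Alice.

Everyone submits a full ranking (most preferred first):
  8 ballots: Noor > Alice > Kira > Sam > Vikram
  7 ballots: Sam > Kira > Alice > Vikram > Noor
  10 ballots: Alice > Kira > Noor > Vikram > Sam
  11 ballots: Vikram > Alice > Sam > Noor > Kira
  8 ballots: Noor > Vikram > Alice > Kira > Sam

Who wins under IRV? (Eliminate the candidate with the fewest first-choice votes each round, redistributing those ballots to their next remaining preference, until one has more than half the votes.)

Alice

Round 1: Noor 16, Kira 0, Sam 7, Vikram 11, Alice 10. Kira eliminated.
Round 2: Noor 16, Sam 7, Vikram 11, Alice 10. Sam eliminated.
Round 3: Noor 16, Vikram 11, Alice 17. Vikram eliminated.
Round 4: Noor 16, Alice 28. Alice has a majority (≥23).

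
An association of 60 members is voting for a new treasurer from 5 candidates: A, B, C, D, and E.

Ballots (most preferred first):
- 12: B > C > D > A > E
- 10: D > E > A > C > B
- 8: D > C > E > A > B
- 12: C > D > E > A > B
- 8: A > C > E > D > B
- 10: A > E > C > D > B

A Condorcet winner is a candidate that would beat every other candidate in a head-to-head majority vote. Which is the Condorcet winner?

C

C vs A: 32–28
C vs B: 48–12
C vs D: 42–18
C vs E: 40–20
C beats every other candidate.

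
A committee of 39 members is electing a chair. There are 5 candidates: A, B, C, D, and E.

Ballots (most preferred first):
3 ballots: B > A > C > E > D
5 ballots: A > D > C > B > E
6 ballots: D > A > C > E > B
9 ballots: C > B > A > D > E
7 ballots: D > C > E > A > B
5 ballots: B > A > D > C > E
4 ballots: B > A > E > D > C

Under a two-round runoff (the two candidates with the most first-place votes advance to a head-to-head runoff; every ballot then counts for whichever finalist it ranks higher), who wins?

Round 1 first-place votes: A 5, B 12, C 9, D 13, E 0. D and B advance.
Runoff: D is ranked above B on 18 ballots, B above D on 21.

B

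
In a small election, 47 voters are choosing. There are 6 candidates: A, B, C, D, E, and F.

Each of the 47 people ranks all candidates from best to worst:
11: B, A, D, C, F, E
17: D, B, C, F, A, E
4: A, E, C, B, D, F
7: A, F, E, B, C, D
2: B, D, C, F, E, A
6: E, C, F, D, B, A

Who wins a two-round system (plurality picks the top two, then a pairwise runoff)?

Round 1 first-place votes: A 11, B 13, C 0, D 17, E 6, F 0. D and B advance.
Runoff: D is ranked above B on 23 ballots, B above D on 24.

B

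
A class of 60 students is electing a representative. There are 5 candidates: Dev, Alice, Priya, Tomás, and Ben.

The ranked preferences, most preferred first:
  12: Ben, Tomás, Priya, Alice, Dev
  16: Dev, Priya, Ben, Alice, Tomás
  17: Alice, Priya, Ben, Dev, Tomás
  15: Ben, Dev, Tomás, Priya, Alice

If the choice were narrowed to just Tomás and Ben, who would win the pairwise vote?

Tomás is ranked above Ben on 0 ballots; Ben above Tomás on 60.

Ben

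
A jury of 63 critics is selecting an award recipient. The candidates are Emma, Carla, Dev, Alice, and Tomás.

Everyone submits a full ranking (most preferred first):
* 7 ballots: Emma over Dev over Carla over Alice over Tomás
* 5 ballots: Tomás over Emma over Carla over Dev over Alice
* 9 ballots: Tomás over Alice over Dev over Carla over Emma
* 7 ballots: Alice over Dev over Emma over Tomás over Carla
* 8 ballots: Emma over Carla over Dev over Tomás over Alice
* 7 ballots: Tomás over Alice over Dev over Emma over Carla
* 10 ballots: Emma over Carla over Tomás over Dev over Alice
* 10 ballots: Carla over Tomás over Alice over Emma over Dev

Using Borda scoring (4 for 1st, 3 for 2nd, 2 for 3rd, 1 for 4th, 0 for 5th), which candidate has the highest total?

Emma: 7×4 + 5×3 + 9×0 + 7×2 + 8×4 + 7×1 + 10×4 + 10×1 = 146
Carla: 7×2 + 5×2 + 9×1 + 7×0 + 8×3 + 7×0 + 10×3 + 10×4 = 127
Dev: 7×3 + 5×1 + 9×2 + 7×3 + 8×2 + 7×2 + 10×1 + 10×0 = 105
Alice: 7×1 + 5×0 + 9×3 + 7×4 + 8×0 + 7×3 + 10×0 + 10×2 = 103
Tomás: 7×0 + 5×4 + 9×4 + 7×1 + 8×1 + 7×4 + 10×2 + 10×3 = 149

Tomás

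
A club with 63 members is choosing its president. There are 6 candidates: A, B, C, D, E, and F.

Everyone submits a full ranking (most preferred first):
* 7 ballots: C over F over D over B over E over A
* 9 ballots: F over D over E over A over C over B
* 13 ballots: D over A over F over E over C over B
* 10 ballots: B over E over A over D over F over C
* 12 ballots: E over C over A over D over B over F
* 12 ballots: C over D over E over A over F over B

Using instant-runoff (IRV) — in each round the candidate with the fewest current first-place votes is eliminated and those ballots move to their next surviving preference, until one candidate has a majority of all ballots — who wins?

Round 1: A 0, B 10, C 19, D 13, E 12, F 9. A eliminated.
Round 2: B 10, C 19, D 13, E 12, F 9. F eliminated.
Round 3: B 10, C 19, D 22, E 12. B eliminated.
Round 4: C 19, D 22, E 22. C eliminated.
Round 5: D 41, E 22. D has a majority (≥32).

D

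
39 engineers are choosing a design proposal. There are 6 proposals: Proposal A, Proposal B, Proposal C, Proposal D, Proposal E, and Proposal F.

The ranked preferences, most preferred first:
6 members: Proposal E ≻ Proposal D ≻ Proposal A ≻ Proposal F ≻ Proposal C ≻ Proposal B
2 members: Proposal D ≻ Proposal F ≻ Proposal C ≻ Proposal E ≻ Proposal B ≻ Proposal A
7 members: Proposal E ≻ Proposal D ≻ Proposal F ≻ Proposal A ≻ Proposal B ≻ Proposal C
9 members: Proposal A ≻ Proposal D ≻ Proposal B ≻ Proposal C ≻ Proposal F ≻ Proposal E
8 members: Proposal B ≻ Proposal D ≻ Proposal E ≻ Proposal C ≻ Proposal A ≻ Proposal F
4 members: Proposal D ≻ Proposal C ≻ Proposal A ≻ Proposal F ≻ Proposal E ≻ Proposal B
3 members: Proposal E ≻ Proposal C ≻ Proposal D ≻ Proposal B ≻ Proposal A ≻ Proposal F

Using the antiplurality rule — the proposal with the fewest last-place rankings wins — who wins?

Last-place votes: Proposal A 2, Proposal B 10, Proposal C 7, Proposal D 0, Proposal E 9, Proposal F 11.

Proposal D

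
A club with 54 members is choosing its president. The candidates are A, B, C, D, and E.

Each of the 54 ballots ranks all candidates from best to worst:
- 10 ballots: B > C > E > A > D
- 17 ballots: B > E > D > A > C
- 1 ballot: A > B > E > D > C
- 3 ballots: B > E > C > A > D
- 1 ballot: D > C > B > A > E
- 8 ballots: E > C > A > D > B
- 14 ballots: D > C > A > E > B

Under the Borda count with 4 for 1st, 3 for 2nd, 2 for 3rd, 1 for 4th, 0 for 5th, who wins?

E

A: 10×1 + 17×1 + 1×4 + 3×1 + 1×1 + 8×2 + 14×2 = 79
B: 10×4 + 17×4 + 1×3 + 3×4 + 1×2 + 8×0 + 14×0 = 125
C: 10×3 + 17×0 + 1×0 + 3×2 + 1×3 + 8×3 + 14×3 = 105
D: 10×0 + 17×2 + 1×1 + 3×0 + 1×4 + 8×1 + 14×4 = 103
E: 10×2 + 17×3 + 1×2 + 3×3 + 1×0 + 8×4 + 14×1 = 128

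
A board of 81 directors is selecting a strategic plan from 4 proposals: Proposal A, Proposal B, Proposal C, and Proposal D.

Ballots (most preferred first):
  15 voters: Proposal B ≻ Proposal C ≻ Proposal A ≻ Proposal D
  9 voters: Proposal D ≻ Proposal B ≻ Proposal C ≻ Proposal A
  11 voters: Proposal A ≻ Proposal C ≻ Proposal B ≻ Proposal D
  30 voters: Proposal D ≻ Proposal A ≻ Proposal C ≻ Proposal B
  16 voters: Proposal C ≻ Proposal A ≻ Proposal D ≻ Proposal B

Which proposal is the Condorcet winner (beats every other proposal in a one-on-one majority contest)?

Proposal A

Proposal A vs Proposal B: 57–24
Proposal A vs Proposal C: 41–40
Proposal A vs Proposal D: 42–39
Proposal A beats every other proposal.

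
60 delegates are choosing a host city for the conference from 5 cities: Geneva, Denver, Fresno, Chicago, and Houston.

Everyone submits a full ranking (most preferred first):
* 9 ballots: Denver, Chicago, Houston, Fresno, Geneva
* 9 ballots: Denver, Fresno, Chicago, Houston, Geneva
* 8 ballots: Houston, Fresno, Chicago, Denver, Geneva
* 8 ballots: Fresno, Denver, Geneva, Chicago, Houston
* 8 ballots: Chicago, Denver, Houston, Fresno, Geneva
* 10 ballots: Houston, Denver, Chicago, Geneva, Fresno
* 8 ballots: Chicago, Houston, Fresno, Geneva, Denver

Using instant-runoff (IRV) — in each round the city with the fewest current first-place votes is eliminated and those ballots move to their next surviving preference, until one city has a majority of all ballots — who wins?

Denver

Round 1: Geneva 0, Denver 18, Fresno 8, Chicago 16, Houston 18. Geneva eliminated.
Round 2: Denver 18, Fresno 8, Chicago 16, Houston 18. Fresno eliminated.
Round 3: Denver 26, Chicago 16, Houston 18. Chicago eliminated.
Round 4: Denver 34, Houston 26. Denver has a majority (≥31).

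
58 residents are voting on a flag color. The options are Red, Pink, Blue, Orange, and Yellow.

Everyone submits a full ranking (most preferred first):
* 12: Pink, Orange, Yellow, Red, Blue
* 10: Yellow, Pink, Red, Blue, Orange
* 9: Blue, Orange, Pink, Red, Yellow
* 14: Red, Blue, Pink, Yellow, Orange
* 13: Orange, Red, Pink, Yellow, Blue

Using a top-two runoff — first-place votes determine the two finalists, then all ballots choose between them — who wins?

Round 1 first-place votes: Red 14, Pink 12, Blue 9, Orange 13, Yellow 10. Red and Orange advance.
Runoff: Red is ranked above Orange on 24 ballots, Orange above Red on 34.

Orange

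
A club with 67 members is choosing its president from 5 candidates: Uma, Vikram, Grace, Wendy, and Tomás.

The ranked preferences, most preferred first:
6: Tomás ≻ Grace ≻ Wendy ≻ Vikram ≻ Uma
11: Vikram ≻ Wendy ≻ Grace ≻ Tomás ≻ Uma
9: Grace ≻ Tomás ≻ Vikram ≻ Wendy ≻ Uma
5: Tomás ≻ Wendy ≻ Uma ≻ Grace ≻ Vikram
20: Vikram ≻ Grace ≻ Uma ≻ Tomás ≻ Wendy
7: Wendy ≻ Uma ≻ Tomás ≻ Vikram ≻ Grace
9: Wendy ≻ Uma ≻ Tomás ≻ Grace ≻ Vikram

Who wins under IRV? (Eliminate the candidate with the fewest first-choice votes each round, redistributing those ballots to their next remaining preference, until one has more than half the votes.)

Tomás

Round 1: Uma 0, Vikram 31, Grace 9, Wendy 16, Tomás 11. Uma eliminated.
Round 2: Vikram 31, Grace 9, Wendy 16, Tomás 11. Grace eliminated.
Round 3: Vikram 31, Wendy 16, Tomás 20. Wendy eliminated.
Round 4: Vikram 31, Tomás 36. Tomás has a majority (≥34).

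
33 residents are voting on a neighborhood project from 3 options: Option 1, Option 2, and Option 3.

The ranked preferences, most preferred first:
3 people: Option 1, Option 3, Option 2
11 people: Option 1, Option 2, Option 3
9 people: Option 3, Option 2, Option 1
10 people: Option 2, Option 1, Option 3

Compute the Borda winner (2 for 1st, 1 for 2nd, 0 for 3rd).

Option 1: 3×2 + 11×2 + 9×0 + 10×1 = 38
Option 2: 3×0 + 11×1 + 9×1 + 10×2 = 40
Option 3: 3×1 + 11×0 + 9×2 + 10×0 = 21

Option 2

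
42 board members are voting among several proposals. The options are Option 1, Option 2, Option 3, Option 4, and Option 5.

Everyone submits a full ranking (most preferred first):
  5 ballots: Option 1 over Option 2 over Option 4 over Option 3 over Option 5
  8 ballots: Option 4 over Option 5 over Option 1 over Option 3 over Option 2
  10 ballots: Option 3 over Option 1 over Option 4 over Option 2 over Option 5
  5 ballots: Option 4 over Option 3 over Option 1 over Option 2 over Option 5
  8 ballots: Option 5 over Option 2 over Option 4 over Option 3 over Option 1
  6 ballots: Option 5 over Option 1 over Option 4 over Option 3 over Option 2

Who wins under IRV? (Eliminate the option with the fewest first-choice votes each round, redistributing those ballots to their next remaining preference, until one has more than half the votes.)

Round 1: Option 1 5, Option 2 0, Option 3 10, Option 4 13, Option 5 14. Option 2 eliminated.
Round 2: Option 1 5, Option 3 10, Option 4 13, Option 5 14. Option 1 eliminated.
Round 3: Option 3 10, Option 4 18, Option 5 14. Option 3 eliminated.
Round 4: Option 4 28, Option 5 14. Option 4 has a majority (≥22).

Option 4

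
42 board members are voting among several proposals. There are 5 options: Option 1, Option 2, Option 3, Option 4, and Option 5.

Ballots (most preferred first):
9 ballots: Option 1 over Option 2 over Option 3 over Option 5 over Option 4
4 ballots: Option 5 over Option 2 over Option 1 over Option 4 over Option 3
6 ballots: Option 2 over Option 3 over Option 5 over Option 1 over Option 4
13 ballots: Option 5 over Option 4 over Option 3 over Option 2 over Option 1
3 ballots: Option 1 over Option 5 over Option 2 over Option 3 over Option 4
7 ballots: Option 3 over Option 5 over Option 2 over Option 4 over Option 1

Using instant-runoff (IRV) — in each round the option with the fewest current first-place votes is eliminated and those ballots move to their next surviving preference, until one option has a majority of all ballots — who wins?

Option 3

Round 1: Option 1 12, Option 2 6, Option 3 7, Option 4 0, Option 5 17. Option 4 eliminated.
Round 2: Option 1 12, Option 2 6, Option 3 7, Option 5 17. Option 2 eliminated.
Round 3: Option 1 12, Option 3 13, Option 5 17. Option 1 eliminated.
Round 4: Option 3 22, Option 5 20. Option 3 has a majority (≥22).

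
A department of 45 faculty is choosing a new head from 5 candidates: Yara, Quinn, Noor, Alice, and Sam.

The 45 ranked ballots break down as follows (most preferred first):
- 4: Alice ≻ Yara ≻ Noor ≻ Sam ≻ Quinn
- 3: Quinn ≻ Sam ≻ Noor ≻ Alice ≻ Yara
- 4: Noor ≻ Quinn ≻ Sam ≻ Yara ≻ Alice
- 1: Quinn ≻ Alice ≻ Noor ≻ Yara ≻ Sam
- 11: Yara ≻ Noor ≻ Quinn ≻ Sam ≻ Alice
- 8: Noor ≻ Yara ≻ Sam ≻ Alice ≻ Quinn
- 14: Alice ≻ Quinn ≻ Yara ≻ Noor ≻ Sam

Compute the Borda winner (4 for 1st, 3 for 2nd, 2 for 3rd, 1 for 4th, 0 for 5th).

Yara

Yara: 4×3 + 3×0 + 4×1 + 1×1 + 11×4 + 8×3 + 14×2 = 113
Quinn: 4×0 + 3×4 + 4×3 + 1×4 + 11×2 + 8×0 + 14×3 = 92
Noor: 4×2 + 3×2 + 4×4 + 1×2 + 11×3 + 8×4 + 14×1 = 111
Alice: 4×4 + 3×1 + 4×0 + 1×3 + 11×0 + 8×1 + 14×4 = 86
Sam: 4×1 + 3×3 + 4×2 + 1×0 + 11×1 + 8×2 + 14×0 = 48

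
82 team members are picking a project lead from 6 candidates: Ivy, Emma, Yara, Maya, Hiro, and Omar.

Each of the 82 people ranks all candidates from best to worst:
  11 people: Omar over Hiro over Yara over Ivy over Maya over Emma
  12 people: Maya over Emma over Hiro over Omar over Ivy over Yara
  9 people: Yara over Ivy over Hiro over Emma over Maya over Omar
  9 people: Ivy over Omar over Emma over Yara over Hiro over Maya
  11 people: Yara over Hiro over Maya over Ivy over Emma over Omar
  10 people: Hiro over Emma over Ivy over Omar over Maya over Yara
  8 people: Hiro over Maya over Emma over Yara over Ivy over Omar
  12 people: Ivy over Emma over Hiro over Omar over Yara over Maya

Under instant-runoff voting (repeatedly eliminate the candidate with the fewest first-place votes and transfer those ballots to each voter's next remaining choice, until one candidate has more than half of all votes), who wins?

Round 1: Ivy 21, Emma 0, Yara 20, Maya 12, Hiro 18, Omar 11. Emma eliminated.
Round 2: Ivy 21, Yara 20, Maya 12, Hiro 18, Omar 11. Omar eliminated.
Round 3: Ivy 21, Yara 20, Maya 12, Hiro 29. Maya eliminated.
Round 4: Ivy 21, Yara 20, Hiro 41. Yara eliminated.
Round 5: Ivy 30, Hiro 52. Hiro has a majority (≥42).

Hiro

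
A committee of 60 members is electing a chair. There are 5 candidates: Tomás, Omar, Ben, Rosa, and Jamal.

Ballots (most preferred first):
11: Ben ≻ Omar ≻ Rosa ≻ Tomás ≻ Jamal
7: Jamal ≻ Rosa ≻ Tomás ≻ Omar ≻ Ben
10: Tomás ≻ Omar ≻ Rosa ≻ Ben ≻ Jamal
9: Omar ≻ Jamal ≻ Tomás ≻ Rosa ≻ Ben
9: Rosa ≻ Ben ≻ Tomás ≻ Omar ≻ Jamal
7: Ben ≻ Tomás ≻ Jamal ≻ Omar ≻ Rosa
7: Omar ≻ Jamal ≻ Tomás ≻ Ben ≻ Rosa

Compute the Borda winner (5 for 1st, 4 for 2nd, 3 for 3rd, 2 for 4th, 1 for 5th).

Tomás: 11×2 + 7×3 + 10×5 + 9×3 + 9×3 + 7×4 + 7×3 = 196
Omar: 11×4 + 7×2 + 10×4 + 9×5 + 9×2 + 7×2 + 7×5 = 210
Ben: 11×5 + 7×1 + 10×2 + 9×1 + 9×4 + 7×5 + 7×2 = 176
Rosa: 11×3 + 7×4 + 10×3 + 9×2 + 9×5 + 7×1 + 7×1 = 168
Jamal: 11×1 + 7×5 + 10×1 + 9×4 + 9×1 + 7×3 + 7×4 = 150

Omar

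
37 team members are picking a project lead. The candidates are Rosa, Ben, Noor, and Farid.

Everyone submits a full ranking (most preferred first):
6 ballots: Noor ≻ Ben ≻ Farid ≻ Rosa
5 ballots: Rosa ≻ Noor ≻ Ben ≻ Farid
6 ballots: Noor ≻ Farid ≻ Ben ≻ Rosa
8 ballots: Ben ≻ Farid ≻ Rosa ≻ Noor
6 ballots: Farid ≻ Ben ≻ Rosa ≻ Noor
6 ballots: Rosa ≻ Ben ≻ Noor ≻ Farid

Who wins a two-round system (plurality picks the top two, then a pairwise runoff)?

Rosa

Round 1 first-place votes: Rosa 11, Ben 8, Noor 12, Farid 6. Noor and Rosa advance.
Runoff: Noor is ranked above Rosa on 12 ballots, Rosa above Noor on 25.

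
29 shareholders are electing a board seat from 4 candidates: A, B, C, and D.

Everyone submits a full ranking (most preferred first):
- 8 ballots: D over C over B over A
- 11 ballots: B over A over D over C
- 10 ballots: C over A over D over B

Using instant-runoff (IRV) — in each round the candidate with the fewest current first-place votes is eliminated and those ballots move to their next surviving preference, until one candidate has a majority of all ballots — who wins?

C

Round 1: A 0, B 11, C 10, D 8. A eliminated.
Round 2: B 11, C 10, D 8. D eliminated.
Round 3: B 11, C 18. C has a majority (≥15).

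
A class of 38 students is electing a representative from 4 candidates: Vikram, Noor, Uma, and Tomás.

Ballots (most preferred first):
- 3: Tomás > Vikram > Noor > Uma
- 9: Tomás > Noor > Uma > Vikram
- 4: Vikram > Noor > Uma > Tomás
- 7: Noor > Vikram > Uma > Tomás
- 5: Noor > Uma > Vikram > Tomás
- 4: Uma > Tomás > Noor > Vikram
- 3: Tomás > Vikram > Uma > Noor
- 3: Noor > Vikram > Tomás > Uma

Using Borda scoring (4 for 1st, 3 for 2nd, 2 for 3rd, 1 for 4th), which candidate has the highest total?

Noor

Vikram: 3×3 + 9×1 + 4×4 + 7×3 + 5×2 + 4×1 + 3×3 + 3×3 = 87
Noor: 3×2 + 9×3 + 4×3 + 7×4 + 5×4 + 4×2 + 3×1 + 3×4 = 116
Uma: 3×1 + 9×2 + 4×2 + 7×2 + 5×3 + 4×4 + 3×2 + 3×1 = 83
Tomás: 3×4 + 9×4 + 4×1 + 7×1 + 5×1 + 4×3 + 3×4 + 3×2 = 94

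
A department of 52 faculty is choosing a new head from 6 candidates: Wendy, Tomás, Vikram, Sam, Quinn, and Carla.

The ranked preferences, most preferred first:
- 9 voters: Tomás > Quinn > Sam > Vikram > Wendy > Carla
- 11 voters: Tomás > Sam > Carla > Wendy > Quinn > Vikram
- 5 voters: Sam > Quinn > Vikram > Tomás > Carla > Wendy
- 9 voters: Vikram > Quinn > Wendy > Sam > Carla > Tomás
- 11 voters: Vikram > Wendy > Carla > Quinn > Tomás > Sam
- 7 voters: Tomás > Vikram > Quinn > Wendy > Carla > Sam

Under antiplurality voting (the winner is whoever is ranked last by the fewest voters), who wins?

Quinn

Last-place votes: Wendy 5, Tomás 9, Vikram 11, Sam 18, Quinn 0, Carla 9.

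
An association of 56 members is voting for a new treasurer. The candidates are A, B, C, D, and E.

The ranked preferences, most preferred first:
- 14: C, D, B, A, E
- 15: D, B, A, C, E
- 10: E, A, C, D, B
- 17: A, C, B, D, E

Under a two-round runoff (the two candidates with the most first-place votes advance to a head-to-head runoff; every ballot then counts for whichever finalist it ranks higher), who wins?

D

Round 1 first-place votes: A 17, B 0, C 14, D 15, E 10. A and D advance.
Runoff: A is ranked above D on 27 ballots, D above A on 29.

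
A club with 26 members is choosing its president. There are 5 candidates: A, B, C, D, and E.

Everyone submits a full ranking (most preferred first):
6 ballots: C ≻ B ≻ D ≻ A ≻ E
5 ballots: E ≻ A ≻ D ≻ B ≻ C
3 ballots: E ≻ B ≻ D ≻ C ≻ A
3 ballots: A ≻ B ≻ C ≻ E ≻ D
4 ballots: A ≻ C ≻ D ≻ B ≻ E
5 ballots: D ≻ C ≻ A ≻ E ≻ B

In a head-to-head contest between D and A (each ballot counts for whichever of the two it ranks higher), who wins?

D

D is ranked above A on 14 ballots; A above D on 12.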